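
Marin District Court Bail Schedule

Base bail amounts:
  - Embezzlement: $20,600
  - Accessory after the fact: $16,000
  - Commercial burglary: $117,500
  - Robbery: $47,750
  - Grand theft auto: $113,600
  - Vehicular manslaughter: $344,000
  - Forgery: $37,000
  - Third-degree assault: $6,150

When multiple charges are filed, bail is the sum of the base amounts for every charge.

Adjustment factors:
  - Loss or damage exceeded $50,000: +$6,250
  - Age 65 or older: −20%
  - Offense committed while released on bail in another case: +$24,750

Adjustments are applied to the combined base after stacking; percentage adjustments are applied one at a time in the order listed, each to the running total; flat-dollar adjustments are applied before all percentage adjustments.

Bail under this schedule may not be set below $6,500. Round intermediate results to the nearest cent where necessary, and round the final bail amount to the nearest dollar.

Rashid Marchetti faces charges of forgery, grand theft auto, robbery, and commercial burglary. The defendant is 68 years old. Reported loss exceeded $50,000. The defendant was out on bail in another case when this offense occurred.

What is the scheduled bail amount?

$277,480

Base amounts from the schedule: forgery $37,000; grand theft auto $113,600; robbery $47,750; commercial burglary $117,500.
Stacking rule: sum of all bases. $37,000 + $113,600 + $47,750 + $117,500 = $315,850.
Loss or damage exceeded $50,000 (+$6,250 flat): $315,850 + $6,250 = $322,100.
Offense committed while released on bail in another case (+$24,750 flat): $322,100 + $24,750 = $346,850.
Age 65 or older (−20%): $346,850 × 0.8 = $277,480.
$277,480 is at or above the $6,500 minimum.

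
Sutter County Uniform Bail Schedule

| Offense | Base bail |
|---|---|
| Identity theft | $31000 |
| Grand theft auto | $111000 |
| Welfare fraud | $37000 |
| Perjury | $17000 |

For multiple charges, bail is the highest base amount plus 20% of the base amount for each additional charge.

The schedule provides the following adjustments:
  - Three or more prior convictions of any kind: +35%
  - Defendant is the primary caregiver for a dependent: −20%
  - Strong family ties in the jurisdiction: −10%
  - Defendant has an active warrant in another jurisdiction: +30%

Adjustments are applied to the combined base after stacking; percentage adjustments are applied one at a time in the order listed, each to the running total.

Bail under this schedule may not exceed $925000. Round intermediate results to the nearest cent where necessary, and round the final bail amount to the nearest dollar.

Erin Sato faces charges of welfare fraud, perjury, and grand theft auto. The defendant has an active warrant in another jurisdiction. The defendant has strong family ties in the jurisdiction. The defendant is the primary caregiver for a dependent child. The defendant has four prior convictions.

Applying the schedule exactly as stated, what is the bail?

$153906

Base amounts from the schedule: welfare fraud $37000; perjury $17000; grand theft auto $111000.
Stacking rule: highest base plus 20% of each additional charge. Highest is grand theft auto at $111000. Additional: $37000 × 20% = $7400; $17000 × 20% = $3400. Combined base = $111000 + $10800 = $121800.
Three or more prior convictions of any kind (+35%): $121800 × 1.35 = $164430.
Defendant is the primary caregiver for a dependent (−20%): $164430 × 0.8 = $131544.
Strong family ties in the jurisdiction (−10%): $131544 × 0.9 = $118389.60.
Defendant has an active warrant in another jurisdiction (+30%): $118389.60 × 1.3 = $153906.48.
$153906.48 is within the $925000 maximum.
Rounded to the nearest dollar: $153906.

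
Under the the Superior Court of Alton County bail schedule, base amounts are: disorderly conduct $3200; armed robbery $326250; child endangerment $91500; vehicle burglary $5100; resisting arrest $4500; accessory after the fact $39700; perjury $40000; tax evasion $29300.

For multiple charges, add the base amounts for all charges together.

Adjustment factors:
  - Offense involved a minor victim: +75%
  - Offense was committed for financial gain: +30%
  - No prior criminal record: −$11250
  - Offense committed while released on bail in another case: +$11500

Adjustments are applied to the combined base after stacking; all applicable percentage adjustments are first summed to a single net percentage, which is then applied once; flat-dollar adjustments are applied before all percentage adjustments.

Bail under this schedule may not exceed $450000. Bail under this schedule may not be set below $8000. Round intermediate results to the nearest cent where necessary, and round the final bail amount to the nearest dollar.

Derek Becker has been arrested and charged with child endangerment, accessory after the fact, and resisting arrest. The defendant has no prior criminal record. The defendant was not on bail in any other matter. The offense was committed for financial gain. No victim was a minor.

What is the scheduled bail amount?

$161785

Base amounts from the schedule: child endangerment $91500; accessory after the fact $39700; resisting arrest $4500.
Stacking rule: sum of all bases. $91500 + $39700 + $4500 = $135700.
No prior criminal record (−$11250 flat): $135700 − $11250 = $124450.
Offense was committed for financial gain (+30%): $124450 × 1.3 = $161785.
$161785 is within the $450000 maximum.
$161785 is at or above the $8000 minimum.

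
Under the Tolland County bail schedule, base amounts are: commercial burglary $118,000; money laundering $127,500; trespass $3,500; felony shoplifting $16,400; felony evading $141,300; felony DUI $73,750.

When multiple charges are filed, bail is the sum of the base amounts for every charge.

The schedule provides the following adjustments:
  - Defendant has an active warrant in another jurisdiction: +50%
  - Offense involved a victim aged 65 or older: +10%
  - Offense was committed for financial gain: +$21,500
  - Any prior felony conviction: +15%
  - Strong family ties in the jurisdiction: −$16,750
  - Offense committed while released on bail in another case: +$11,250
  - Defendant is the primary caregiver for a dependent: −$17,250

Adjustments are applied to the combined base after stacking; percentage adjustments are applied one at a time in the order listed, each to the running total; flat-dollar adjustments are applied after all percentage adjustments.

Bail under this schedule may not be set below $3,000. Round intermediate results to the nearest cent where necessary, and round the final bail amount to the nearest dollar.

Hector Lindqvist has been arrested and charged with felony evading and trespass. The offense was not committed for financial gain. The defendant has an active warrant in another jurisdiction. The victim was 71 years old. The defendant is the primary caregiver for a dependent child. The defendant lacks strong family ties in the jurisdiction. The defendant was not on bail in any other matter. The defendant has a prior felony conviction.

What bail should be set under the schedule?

$257,508

Base amounts from the schedule: felony evading $141,300; trespass $3,500.
Stacking rule: sum of all bases. $141,300 + $3,500 = $144,800.
Defendant has an active warrant in another jurisdiction (+50%): $144,800 × 1.5 = $217,200.
Offense involved a victim aged 65 or older (+10%): $217,200 × 1.1 = $238,920.
Any prior felony conviction (+15%): $238,920 × 1.15 = $274,758.
Defendant is the primary caregiver for a dependent (−$17,250 flat): $274,758 − $17,250 = $257,508.
$257,508 is at or above the $3,000 minimum.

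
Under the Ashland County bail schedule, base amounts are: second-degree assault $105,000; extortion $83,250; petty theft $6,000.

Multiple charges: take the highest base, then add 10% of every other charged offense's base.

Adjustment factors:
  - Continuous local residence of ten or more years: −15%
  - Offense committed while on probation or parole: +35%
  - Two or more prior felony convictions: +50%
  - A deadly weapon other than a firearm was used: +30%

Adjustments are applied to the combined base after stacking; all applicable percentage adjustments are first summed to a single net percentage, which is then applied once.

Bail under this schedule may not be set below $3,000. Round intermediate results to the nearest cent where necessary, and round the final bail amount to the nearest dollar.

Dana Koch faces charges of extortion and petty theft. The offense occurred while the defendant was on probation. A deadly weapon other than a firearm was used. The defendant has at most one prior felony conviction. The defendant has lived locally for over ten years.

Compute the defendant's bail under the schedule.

Base amounts from the schedule: extortion $83,250; petty theft $6,000.
Stacking rule: highest base plus 10% of each additional charge. Highest is extortion at $83,250. Additional: $6,000 × 10% = $600. Combined base = $83,250 + $600 = $83,850.
Net percentage adjustment: −15% +35% +30% = +50%. $83,850 × 1.5 = $125,775.
$125,775 is at or above the $3,000 minimum.

$125,775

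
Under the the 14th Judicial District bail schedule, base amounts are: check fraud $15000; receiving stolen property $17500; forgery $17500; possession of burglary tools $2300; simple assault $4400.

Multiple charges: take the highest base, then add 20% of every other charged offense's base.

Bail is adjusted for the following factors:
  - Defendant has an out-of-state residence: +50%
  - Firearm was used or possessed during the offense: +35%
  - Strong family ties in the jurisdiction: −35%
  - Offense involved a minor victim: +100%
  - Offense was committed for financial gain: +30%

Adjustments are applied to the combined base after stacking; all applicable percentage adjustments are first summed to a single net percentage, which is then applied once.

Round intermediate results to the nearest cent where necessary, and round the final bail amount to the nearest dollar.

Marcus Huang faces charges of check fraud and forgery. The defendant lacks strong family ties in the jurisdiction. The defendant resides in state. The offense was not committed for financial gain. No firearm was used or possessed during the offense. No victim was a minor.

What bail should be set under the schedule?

Base amounts from the schedule: check fraud $15000; forgery $17500.
Stacking rule: highest base plus 20% of each additional charge. Highest is forgery at $17500. Additional: $15000 × 20% = $3000. Combined base = $17500 + $3000 = $20500.
No adjustment factors apply to this defendant.

$20500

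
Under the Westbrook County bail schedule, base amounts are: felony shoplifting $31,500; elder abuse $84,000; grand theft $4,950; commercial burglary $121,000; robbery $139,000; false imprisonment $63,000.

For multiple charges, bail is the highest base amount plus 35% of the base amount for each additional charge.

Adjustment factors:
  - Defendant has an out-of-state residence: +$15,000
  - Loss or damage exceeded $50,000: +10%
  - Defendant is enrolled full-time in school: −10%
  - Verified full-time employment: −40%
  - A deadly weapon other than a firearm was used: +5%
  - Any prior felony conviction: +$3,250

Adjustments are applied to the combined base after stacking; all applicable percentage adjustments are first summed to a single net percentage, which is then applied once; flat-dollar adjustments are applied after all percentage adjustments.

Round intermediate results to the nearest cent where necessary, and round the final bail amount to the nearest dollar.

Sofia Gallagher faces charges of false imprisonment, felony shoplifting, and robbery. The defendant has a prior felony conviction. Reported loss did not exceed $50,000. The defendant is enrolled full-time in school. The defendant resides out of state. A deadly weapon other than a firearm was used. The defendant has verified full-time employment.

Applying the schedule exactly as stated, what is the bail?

Base amounts from the schedule: false imprisonment $63,000; felony shoplifting $31,500; robbery $139,000.
Stacking rule: highest base plus 35% of each additional charge. Highest is robbery at $139,000. Additional: $63,000 × 35% = $22,050; $31,500 × 35% = $11,025. Combined base = $139,000 + $33,075 = $172,075.
Net percentage adjustment: −10% −40% +5% = −45%. $172,075 × 0.55 = $94,641.25.
Defendant has an out-of-state residence (+$15,000 flat): $94,641.25 + $15,000 = $109,641.25.
Any prior felony conviction (+$3,250 flat): $109,641.25 + $3,250 = $112,891.25.
Rounded to the nearest dollar: $112,891.

$112,891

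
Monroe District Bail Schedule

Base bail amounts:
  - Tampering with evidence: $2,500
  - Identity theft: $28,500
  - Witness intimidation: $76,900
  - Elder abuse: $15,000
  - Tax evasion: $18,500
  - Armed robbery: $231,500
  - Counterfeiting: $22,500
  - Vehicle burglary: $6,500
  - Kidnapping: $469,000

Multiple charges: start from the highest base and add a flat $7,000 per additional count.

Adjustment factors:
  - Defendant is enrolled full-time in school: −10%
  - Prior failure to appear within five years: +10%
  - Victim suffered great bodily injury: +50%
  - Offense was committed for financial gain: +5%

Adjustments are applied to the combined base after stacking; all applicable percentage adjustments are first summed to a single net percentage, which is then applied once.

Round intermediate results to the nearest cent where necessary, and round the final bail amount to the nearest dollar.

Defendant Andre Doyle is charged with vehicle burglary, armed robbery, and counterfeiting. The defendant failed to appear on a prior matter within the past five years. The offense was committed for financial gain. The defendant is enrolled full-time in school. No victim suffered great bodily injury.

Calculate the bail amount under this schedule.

Base amounts from the schedule: vehicle burglary $6,500; armed robbery $231,500; counterfeiting $22,500.
Stacking rule: highest base plus $7,000 per additional charge. Highest is armed robbery at $231,500; 2 additional charges → +$14,000. Combined base = $245,500.
Net percentage adjustment: −10% +10% +5% = +5%. $245,500 × 1.05 = $257,775.

$257,775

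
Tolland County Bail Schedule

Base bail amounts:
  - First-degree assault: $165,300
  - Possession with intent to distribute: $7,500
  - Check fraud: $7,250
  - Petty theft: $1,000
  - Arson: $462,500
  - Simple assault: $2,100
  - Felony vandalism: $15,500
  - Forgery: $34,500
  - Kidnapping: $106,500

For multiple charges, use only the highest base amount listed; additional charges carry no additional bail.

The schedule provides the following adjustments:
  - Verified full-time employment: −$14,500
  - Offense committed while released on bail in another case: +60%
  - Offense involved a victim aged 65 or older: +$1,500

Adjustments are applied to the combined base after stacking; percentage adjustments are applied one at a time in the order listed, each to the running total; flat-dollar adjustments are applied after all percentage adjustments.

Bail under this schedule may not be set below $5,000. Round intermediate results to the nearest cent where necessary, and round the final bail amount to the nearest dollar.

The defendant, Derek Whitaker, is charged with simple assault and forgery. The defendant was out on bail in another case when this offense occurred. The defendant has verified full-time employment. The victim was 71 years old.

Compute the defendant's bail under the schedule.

Base amounts from the schedule: simple assault $2,100; forgery $34,500.
Stacking rule: use the highest base only. Highest is forgery at $34,500. Combined base = $34,500.
Offense committed while released on bail in another case (+60%): $34,500 × 1.6 = $55,200.
Verified full-time employment (−$14,500 flat): $55,200 − $14,500 = $40,700.
Offense involved a victim aged 65 or older (+$1,500 flat): $40,700 + $1,500 = $42,200.
$42,200 is at or above the $5,000 minimum.

$42,200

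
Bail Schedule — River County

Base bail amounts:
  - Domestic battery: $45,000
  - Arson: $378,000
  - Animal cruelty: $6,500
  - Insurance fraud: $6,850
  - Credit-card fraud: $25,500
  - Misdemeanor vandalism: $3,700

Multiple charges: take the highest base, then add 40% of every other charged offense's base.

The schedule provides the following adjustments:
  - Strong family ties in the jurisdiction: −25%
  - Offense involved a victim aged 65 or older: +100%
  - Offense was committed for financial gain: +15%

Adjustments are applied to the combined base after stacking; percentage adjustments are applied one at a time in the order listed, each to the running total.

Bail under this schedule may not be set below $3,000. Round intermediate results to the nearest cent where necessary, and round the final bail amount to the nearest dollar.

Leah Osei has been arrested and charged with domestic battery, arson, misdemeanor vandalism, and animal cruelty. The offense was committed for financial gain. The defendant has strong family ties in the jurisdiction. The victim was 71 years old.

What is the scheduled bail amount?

$690,138

Base amounts from the schedule: domestic battery $45,000; arson $378,000; misdemeanor vandalism $3,700; animal cruelty $6,500.
Stacking rule: highest base plus 40% of each additional charge. Highest is arson at $378,000. Additional: $45,000 × 40% = $18,000; $3,700 × 40% = $1,480; $6,500 × 40% = $2,600. Combined base = $378,000 + $22,080 = $400,080.
Strong family ties in the jurisdiction (−25%): $400,080 × 0.75 = $300,060.
Offense involved a victim aged 65 or older (+100%): $300,060 × 2 = $600,120.
Offense was committed for financial gain (+15%): $600,120 × 1.15 = $690,138.
$690,138 is at or above the $3,000 minimum.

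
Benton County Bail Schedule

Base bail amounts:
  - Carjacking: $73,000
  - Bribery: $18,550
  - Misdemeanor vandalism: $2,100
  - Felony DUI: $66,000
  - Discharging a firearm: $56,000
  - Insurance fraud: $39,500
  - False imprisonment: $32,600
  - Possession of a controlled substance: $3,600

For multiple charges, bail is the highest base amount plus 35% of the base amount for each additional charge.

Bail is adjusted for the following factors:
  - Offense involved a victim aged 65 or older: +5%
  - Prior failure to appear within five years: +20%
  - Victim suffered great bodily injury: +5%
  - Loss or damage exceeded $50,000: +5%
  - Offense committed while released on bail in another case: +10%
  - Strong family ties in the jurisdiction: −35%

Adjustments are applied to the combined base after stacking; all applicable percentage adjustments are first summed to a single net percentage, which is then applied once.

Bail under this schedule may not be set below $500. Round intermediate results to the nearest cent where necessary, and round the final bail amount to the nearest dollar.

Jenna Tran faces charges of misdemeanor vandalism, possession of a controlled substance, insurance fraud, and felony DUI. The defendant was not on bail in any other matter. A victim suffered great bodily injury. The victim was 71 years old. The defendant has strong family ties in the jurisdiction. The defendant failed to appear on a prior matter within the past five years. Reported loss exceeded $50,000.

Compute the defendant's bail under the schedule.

$81,820

Base amounts from the schedule: misdemeanor vandalism $2,100; possession of a controlled substance $3,600; insurance fraud $39,500; felony DUI $66,000.
Stacking rule: highest base plus 35% of each additional charge. Highest is felony DUI at $66,000. Additional: $2,100 × 35% = $735; $3,600 × 35% = $1,260; $39,500 × 35% = $13,825. Combined base = $66,000 + $15,820 = $81,820.
Net percentage adjustment: +5% +20% +5% +5% −35% = +0%. $81,820 × 1 = $81,820.
$81,820 is at or above the $500 minimum.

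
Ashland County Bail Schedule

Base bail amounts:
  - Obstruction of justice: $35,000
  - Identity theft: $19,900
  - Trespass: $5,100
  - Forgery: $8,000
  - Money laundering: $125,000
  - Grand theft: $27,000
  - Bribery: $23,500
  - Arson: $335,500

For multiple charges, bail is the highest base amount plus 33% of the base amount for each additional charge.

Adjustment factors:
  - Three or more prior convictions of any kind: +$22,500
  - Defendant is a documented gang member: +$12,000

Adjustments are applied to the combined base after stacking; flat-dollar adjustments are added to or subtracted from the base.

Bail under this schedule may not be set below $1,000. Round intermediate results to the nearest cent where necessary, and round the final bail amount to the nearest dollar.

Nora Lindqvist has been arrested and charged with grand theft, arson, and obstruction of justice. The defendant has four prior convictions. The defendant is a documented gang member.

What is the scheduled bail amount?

Base amounts from the schedule: grand theft $27,000; arson $335,500; obstruction of justice $35,000.
Stacking rule: highest base plus 33% of each additional charge. Highest is arson at $335,500. Additional: $27,000 × 33% = $8,910; $35,000 × 33% = $11,550. Combined base = $335,500 + $20,460 = $355,960.
Three or more prior convictions of any kind (+$22,500 flat): $355,960 + $22,500 = $378,460.
Defendant is a documented gang member (+$12,000 flat): $378,460 + $12,000 = $390,460.
$390,460 is at or above the $1,000 minimum.

$390,460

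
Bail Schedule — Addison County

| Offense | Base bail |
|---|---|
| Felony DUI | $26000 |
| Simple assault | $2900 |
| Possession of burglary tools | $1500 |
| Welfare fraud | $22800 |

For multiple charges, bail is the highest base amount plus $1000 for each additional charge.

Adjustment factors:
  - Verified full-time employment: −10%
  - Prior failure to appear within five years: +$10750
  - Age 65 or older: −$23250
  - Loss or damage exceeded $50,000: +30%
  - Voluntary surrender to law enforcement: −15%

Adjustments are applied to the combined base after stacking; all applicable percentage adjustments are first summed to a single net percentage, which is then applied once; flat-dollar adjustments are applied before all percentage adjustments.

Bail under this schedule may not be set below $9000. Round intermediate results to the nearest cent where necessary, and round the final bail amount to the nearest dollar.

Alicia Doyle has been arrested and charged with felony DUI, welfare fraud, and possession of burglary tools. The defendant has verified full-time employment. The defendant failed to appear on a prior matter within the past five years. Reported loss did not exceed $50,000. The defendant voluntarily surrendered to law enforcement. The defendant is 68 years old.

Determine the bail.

Base amounts from the schedule: felony DUI $26000; welfare fraud $22800; possession of burglary tools $1500.
Stacking rule: highest base plus $1000 per additional charge. Highest is felony DUI at $26000; 2 additional charges → +$2000. Combined base = $28000.
Prior failure to appear within five years (+$10750 flat): $28000 + $10750 = $38750.
Age 65 or older (−$23250 flat): $38750 − $23250 = $15500.
Net percentage adjustment: −10% −15% = −25%. $15500 × 0.75 = $11625.
$11625 is at or above the $9000 minimum.

$11625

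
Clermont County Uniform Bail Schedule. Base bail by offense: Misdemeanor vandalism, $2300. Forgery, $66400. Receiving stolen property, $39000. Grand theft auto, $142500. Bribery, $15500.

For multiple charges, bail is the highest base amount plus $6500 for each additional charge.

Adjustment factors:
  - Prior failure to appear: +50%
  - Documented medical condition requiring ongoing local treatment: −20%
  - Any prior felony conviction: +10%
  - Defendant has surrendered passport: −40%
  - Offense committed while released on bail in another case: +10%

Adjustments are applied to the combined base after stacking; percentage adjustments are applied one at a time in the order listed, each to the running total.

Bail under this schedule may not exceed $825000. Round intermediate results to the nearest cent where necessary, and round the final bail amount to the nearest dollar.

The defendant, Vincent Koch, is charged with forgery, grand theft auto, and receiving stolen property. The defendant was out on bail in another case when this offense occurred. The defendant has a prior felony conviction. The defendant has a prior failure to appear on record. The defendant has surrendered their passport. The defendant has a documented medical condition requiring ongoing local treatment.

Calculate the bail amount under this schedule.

Base amounts from the schedule: forgery $66400; grand theft auto $142500; receiving stolen property $39000.
Stacking rule: highest base plus $6500 per additional charge. Highest is grand theft auto at $142500; 2 additional charges → +$13000. Combined base = $155500.
Prior failure to appear (+50%): $155500 × 1.5 = $233250.
Documented medical condition requiring ongoing local treatment (−20%): $233250 × 0.8 = $186600.
Any prior felony conviction (+10%): $186600 × 1.1 = $205260.
Defendant has surrendered passport (−40%): $205260 × 0.6 = $123156.
Offense committed while released on bail in another case (+10%): $123156 × 1.1 = $135471.60.
$135471.60 is within the $825000 maximum.
Rounded to the nearest dollar: $135472.

$135472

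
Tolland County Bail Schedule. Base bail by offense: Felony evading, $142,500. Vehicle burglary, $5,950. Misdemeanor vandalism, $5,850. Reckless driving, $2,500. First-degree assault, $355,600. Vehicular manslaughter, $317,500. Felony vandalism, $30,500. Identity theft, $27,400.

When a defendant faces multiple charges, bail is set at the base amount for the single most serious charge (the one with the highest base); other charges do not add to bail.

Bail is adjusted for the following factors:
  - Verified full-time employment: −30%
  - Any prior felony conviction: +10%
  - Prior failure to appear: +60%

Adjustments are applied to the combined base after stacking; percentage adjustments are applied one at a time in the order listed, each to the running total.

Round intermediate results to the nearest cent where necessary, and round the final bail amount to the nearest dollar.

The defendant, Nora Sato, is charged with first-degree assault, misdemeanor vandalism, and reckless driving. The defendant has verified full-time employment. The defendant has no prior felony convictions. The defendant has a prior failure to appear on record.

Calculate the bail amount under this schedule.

$398,272

Base amounts from the schedule: first-degree assault $355,600; misdemeanor vandalism $5,850; reckless driving $2,500.
Stacking rule: use the highest base only. Highest is first-degree assault at $355,600. Combined base = $355,600.
Verified full-time employment (−30%): $355,600 × 0.7 = $248,920.
Prior failure to appear (+60%): $248,920 × 1.6 = $398,272.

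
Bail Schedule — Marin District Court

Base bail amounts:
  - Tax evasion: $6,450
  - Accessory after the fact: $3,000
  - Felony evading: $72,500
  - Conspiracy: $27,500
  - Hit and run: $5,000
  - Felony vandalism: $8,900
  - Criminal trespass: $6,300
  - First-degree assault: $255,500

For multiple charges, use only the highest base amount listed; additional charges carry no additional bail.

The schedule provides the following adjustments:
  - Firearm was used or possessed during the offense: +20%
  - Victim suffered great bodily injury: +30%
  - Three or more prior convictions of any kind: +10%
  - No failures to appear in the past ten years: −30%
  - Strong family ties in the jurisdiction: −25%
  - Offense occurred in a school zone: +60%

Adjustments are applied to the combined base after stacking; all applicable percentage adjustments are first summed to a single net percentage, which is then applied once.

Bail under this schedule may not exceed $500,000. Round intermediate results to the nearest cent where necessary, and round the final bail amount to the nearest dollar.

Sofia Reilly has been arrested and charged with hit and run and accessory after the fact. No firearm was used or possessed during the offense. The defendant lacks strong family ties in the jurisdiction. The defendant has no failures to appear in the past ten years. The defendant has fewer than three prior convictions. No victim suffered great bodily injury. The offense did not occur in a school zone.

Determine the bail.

Base amounts from the schedule: hit and run $5,000; accessory after the fact $3,000.
Stacking rule: use the highest base only. Highest is hit and run at $5,000. Combined base = $5,000.
No failures to appear in the past ten years (−30%): $5,000 × 0.7 = $3,500.
$3,500 is within the $500,000 maximum.

$3,500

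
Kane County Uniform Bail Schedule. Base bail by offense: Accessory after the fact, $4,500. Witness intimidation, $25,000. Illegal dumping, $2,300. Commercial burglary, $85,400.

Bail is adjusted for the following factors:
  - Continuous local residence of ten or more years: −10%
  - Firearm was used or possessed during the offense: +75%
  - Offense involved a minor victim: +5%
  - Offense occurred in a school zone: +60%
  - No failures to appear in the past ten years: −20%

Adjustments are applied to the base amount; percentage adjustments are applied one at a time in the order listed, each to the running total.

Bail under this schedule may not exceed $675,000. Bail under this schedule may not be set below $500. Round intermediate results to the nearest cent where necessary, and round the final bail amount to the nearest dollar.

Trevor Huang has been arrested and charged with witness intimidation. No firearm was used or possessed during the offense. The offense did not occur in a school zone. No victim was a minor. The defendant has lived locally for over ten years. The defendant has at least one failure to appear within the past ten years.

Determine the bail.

Base amounts from the schedule: witness intimidation $25,000.
Single charge. Combined base = $25,000.
Continuous local residence of ten or more years (−10%): $25,000 × 0.9 = $22,500.
$22,500 is within the $675,000 maximum.
$22,500 is at or above the $500 minimum.

$22,500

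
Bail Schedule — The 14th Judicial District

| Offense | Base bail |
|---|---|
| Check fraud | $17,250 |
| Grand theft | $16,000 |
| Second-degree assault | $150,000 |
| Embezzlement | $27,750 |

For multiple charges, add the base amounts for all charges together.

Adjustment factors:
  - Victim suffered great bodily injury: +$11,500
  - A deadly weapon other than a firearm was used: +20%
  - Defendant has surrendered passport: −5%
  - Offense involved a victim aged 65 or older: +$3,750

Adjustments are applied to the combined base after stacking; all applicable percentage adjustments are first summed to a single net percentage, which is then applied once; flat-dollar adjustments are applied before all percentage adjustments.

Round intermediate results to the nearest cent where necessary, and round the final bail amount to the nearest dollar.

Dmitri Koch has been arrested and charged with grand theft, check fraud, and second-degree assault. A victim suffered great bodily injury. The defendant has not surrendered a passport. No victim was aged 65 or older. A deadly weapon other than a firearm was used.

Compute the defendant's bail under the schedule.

Base amounts from the schedule: grand theft $16,000; check fraud $17,250; second-degree assault $150,000.
Stacking rule: sum of all bases. $16,000 + $17,250 + $150,000 = $183,250.
Victim suffered great bodily injury (+$11,500 flat): $183,250 + $11,500 = $194,750.
A deadly weapon other than a firearm was used (+20%): $194,750 × 1.2 = $233,700.

$233,700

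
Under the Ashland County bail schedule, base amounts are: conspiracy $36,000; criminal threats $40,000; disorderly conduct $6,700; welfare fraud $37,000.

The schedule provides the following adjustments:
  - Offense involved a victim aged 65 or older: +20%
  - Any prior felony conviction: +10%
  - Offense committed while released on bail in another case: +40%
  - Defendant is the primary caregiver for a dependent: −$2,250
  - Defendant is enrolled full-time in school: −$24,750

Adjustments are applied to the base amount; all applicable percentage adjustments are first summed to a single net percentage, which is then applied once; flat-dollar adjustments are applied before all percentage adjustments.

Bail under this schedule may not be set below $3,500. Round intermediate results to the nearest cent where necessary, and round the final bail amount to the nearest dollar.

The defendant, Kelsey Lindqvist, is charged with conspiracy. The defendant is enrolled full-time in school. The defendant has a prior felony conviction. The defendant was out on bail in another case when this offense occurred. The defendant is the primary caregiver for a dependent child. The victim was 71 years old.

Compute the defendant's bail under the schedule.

$15,300

Base amounts from the schedule: conspiracy $36,000.
Single charge. Combined base = $36,000.
Defendant is the primary caregiver for a dependent (−$2,250 flat): $36,000 − $2,250 = $33,750.
Defendant is enrolled full-time in school (−$24,750 flat): $33,750 − $24,750 = $9,000.
Net percentage adjustment: +20% +10% +40% = +70%. $9,000 × 1.7 = $15,300.
$15,300 is at or above the $3,500 minimum.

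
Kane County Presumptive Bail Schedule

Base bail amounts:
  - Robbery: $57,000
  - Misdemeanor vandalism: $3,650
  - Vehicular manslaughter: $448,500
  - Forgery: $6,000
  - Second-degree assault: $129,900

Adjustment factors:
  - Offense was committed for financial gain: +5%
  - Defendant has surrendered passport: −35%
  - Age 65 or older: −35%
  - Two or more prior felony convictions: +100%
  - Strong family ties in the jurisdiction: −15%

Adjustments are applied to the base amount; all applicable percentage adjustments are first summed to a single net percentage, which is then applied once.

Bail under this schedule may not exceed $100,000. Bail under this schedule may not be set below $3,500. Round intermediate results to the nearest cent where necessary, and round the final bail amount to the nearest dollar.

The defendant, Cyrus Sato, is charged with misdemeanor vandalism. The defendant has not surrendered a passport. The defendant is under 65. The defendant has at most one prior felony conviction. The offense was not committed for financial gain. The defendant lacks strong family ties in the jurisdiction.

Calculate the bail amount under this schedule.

$3,650

Base amounts from the schedule: misdemeanor vandalism $3,650.
Single charge. Combined base = $3,650.
No adjustment factors apply to this defendant.
$3,650 is within the $100,000 maximum.
$3,650 is at or above the $3,500 minimum.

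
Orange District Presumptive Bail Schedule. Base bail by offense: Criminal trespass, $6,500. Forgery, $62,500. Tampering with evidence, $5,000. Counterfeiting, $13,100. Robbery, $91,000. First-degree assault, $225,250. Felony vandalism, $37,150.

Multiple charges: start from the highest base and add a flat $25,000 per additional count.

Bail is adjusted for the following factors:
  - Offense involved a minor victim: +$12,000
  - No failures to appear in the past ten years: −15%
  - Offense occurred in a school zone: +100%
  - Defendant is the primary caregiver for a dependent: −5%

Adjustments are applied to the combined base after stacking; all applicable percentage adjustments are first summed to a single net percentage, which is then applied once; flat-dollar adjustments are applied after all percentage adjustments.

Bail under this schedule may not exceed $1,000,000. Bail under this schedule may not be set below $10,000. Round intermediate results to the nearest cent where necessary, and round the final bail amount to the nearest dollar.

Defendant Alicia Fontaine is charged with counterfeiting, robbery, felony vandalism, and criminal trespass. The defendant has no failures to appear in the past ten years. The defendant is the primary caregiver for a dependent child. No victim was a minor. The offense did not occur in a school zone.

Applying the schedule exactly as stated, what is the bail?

Base amounts from the schedule: counterfeiting $13,100; robbery $91,000; felony vandalism $37,150; criminal trespass $6,500.
Stacking rule: highest base plus $25,000 per additional charge. Highest is robbery at $91,000; 3 additional charges → +$75,000. Combined base = $166,000.
Net percentage adjustment: −15% −5% = −20%. $166,000 × 0.8 = $132,800.
$132,800 is within the $1,000,000 maximum.
$132,800 is at or above the $10,000 minimum.

$132,800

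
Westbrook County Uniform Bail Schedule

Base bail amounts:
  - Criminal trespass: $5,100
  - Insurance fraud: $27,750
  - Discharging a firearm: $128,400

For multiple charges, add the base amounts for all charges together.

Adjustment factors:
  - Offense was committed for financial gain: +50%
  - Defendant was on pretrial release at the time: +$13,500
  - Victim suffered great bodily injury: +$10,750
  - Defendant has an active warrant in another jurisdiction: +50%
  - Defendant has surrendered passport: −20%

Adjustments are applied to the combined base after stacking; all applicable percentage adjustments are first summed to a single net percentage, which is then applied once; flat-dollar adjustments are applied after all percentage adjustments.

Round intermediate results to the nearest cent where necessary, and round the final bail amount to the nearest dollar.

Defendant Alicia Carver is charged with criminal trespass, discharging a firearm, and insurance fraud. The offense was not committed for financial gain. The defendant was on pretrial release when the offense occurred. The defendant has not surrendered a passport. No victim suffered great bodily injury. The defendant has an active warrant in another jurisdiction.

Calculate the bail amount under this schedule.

Base amounts from the schedule: criminal trespass $5,100; discharging a firearm $128,400; insurance fraud $27,750.
Stacking rule: sum of all bases. $5,100 + $128,400 + $27,750 = $161,250.
Defendant has an active warrant in another jurisdiction (+50%): $161,250 × 1.5 = $241,875.
Defendant was on pretrial release at the time (+$13,500 flat): $241,875 + $13,500 = $255,375.

$255,375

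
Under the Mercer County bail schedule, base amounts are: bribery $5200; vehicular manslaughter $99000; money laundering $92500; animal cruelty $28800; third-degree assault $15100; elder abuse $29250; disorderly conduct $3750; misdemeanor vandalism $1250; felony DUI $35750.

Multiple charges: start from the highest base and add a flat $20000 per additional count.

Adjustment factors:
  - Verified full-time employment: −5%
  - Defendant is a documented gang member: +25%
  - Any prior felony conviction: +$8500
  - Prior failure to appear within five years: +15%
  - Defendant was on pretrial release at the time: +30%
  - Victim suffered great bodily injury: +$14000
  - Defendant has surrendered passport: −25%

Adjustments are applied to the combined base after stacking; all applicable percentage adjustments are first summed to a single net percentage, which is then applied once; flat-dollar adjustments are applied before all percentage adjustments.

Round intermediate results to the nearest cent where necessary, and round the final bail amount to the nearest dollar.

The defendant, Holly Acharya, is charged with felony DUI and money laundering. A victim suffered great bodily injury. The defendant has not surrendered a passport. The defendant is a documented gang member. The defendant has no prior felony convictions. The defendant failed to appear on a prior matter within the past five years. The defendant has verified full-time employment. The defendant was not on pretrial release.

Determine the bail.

Base amounts from the schedule: felony DUI $35750; money laundering $92500.
Stacking rule: highest base plus $20000 per additional charge. Highest is money laundering at $92500; 1 additional charge → +$20000. Combined base = $112500.
Victim suffered great bodily injury (+$14000 flat): $112500 + $14000 = $126500.
Net percentage adjustment: −5% +25% +15% = +35%. $126500 × 1.35 = $170775.

$170775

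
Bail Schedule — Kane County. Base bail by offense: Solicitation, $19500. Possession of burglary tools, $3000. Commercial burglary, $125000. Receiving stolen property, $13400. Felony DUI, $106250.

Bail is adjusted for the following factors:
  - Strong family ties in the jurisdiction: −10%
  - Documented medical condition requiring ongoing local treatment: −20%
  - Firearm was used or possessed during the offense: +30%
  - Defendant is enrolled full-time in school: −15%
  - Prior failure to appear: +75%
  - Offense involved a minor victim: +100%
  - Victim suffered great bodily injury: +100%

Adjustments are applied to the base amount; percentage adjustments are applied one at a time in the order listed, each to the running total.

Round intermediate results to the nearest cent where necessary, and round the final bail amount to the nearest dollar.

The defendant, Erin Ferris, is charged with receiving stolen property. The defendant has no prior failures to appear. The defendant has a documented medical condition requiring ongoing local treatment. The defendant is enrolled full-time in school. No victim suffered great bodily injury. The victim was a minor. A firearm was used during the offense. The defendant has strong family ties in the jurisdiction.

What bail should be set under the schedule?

$21322

Base amounts from the schedule: receiving stolen property $13400.
Single charge. Combined base = $13400.
Strong family ties in the jurisdiction (−10%): $13400 × 0.9 = $12060.
Documented medical condition requiring ongoing local treatment (−20%): $12060 × 0.8 = $9648.
Firearm was used or possessed during the offense (+30%): $9648 × 1.3 = $12542.40.
Defendant is enrolled full-time in school (−15%): $12542.40 × 0.85 = $10661.04.
Offense involved a minor victim (+100%): $10661.04 × 2 = $21322.08.
Rounded to the nearest dollar: $21322.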